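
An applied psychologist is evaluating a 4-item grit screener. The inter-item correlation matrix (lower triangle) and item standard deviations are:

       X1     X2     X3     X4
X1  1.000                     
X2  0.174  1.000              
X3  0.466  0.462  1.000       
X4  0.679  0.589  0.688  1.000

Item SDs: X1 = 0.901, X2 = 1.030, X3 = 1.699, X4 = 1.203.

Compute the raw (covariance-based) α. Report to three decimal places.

Σσ²ᵢ = 0.901² + 1.030² + 1.699² + 1.203² = 6.2065
Covariances σ_ij = r_ij · s_i · s_j:
  σ(X1,X2) = 0.174 × 0.901 × 1.030 = 0.1615
  σ(X1,X3) = 0.466 × 0.901 × 1.699 = 0.7134
  σ(X1,X4) = 0.679 × 0.901 × 1.203 = 0.7360
  σ(X2,X3) = 0.462 × 1.030 × 1.699 = 0.8085
  σ(X2,X4) = 0.589 × 1.030 × 1.203 = 0.7298
  σ(X3,X4) = 0.688 × 1.699 × 1.203 = 1.4062
σ²_T = Σσ²ᵢ + 2·Σσ_ij = 6.2065 + 2 × 4.5554 = 15.3173
α = (4/3)·(1 − 6.2065/15.3173) = 0.793

α = 0.793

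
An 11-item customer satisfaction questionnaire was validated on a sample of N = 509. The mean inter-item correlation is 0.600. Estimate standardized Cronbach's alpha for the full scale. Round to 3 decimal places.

Standardized α = k·r̄ / (1 + (k−1)·r̄) = 11 × 0.600 / (1 + 10 × 0.600)
  = 6.6000 / 7.0000 = 0.943

α = 0.943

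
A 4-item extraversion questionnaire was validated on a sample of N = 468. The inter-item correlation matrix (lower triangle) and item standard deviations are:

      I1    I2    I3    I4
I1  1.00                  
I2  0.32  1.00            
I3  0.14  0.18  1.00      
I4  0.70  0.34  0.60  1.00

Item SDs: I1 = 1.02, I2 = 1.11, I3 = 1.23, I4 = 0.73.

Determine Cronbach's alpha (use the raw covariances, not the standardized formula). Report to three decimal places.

Σσ²ᵢ = 1.02² + 1.11² + 1.23² + 0.73² = 4.3183
Covariances σ_ij = r_ij · s_i · s_j:
  σ(I1,I2) = 0.32 × 1.02 × 1.11 = 0.3623
  σ(I1,I3) = 0.14 × 1.02 × 1.23 = 0.1756
  σ(I1,I4) = 0.70 × 1.02 × 0.73 = 0.5212
  σ(I2,I3) = 0.18 × 1.11 × 1.23 = 0.2458
  σ(I2,I4) = 0.34 × 1.11 × 0.73 = 0.2755
  σ(I3,I4) = 0.60 × 1.23 × 0.73 = 0.5387
σ²_T = Σσ²ᵢ + 2·Σσ_ij = 4.3183 + 2 × 2.1191 = 8.5565
α = (4/3)·(1 − 4.3183/8.5565) = 0.660

Cronbach's alpha = 0.660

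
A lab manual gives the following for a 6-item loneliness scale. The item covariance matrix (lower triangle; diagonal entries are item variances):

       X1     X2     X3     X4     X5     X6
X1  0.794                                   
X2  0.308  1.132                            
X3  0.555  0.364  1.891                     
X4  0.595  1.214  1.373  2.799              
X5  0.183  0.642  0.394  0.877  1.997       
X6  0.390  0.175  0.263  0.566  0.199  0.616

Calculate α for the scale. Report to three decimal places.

α = 0.764

Σσᵢ² = 0.794 + 1.132 + 1.891 + 2.799 + 1.997 + 0.616 = 9.229
Sum of the distinct covariances = 8.098
σ²_total = 9.229 + 2 × 8.098 = 25.425
α = (k/(k−1))·(1 − Σσᵢ²/σ²_total) = (6/5)·(1 − 9.229/25.425) = 0.764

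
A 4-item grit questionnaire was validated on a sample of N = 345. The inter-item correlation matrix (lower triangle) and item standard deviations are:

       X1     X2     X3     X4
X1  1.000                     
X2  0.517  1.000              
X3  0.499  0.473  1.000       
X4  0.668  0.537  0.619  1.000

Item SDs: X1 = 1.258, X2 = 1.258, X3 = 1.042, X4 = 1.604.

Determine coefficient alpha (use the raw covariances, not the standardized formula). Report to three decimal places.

coefficient alpha = 0.826

Σσ²ᵢ = 1.258² + 1.258² + 1.042² + 1.604² = 6.8237
Covariances σ_ij = r_ij · s_i · s_j:
  σ(X1,X2) = 0.517 × 1.258 × 1.258 = 0.8182
  σ(X1,X3) = 0.499 × 1.258 × 1.042 = 0.6541
  σ(X1,X4) = 0.668 × 1.258 × 1.604 = 1.3479
  σ(X2,X3) = 0.473 × 1.258 × 1.042 = 0.6200
  σ(X2,X4) = 0.537 × 1.258 × 1.604 = 1.0836
  σ(X3,X4) = 0.619 × 1.042 × 1.604 = 1.0346
σ²_T = Σσ²ᵢ + 2·Σσ_ij = 6.8237 + 2 × 5.5584 = 17.9405
α = (4/3)·(1 − 6.8237/17.9405) = 0.826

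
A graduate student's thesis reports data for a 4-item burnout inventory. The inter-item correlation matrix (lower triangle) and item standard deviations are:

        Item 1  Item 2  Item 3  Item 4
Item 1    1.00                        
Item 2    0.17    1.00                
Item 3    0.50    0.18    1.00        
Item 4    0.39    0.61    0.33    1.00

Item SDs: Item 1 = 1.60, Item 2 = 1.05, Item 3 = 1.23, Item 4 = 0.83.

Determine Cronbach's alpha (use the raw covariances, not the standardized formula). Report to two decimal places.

Cronbach's alpha = 0.66

Σσ²ᵢ = 1.60² + 1.05² + 1.23² + 0.83² = 5.8643
Covariances σ_ij = r_ij · s_i · s_j:
  σ(Item 1,Item 2) = 0.17 × 1.60 × 1.05 = 0.2856
  σ(Item 1,Item 3) = 0.50 × 1.60 × 1.23 = 0.9840
  σ(Item 1,Item 4) = 0.39 × 1.60 × 0.83 = 0.5179
  σ(Item 2,Item 3) = 0.18 × 1.05 × 1.23 = 0.2325
  σ(Item 2,Item 4) = 0.61 × 1.05 × 0.83 = 0.5316
  σ(Item 3,Item 4) = 0.33 × 1.23 × 0.83 = 0.3369
σ²_T = Σσ²ᵢ + 2·Σσ_ij = 5.8643 + 2 × 2.8885 = 11.6413
α = (4/3)·(1 − 5.8643/11.6413) = 0.66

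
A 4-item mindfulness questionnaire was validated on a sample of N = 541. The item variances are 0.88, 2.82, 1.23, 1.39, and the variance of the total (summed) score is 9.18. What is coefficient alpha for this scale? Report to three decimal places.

Σσᵢ² = 0.88 + 2.82 + 1.23 + 1.39 = 6.32
α = (k/(k−1))·(1 − Σσᵢ²/σ²_T) = (4/3)·(1 − 6.32/9.18) = 0.415

α = 0.415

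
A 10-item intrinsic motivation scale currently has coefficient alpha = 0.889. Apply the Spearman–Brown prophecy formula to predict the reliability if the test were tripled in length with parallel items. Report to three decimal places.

Length factor m = 3
α' = m·α / (1 + (m−1)·α)
   = 3 × 0.889 / (1 + (3 − 1) × 0.889)
   = 2.6670 / 2.7780 = 0.960

predicted reliability = 0.960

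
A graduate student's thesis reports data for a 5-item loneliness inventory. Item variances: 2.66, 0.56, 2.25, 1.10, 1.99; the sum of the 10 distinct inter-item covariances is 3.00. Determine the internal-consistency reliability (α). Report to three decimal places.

Σσ²ᵢ = 2.66 + 0.56 + 2.25 + 1.10 + 1.99 = 8.56
Sum of distinct covariances = 3.00
σ²_T = Σσ²ᵢ + 2·Σcov = 8.56 + 2 × 3.00 = 14.56
α = (5/4)·(1 − 8.56/14.56) = 0.515

α = 0.515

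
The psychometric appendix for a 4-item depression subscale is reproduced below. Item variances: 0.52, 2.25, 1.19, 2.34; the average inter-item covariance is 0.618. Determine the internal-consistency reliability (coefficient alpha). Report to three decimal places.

Σσ²ᵢ = 0.52 + 2.25 + 1.19 + 2.34 = 6.30
Sum of the 6 distinct covariances = 6 × 0.618 = 3.708
Var(T) = Σσ²ᵢ + 2·Σcov = 6.30 + 2 × 3.708 = 13.716
α = (4/3)·(1 − 6.30/13.716) = 0.721

coefficient alpha = 0.721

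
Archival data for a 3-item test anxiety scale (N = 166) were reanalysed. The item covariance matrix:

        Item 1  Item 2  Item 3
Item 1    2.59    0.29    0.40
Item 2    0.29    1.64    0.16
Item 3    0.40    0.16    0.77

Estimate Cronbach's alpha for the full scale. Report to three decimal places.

α = 0.381

Σσᵢ² = 2.59 + 1.64 + 0.77 = 5.00
Σ_{i<j} σ_ij = 0.85
Var(T) = 5.00 + 2 × 0.85 = 6.70
α = (k/(k−1))·(1 − Σσᵢ²/Var(T)) = (3/2)·(1 − 5.00/6.70) = 0.381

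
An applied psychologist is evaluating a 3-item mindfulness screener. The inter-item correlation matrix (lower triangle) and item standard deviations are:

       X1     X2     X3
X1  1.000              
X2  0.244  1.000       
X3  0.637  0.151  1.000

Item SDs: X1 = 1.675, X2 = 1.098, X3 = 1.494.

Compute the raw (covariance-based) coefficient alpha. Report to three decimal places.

α = 0.635

Σσ²ᵢ = 1.675² + 1.098² + 1.494² = 6.2433
Covariances σ_ij = r_ij · s_i · s_j:
  σ(X1,X2) = 0.244 × 1.675 × 1.098 = 0.4488
  σ(X1,X3) = 0.637 × 1.675 × 1.494 = 1.5941
  σ(X2,X3) = 0.151 × 1.098 × 1.494 = 0.2477
σ²_T = Σσ²ᵢ + 2·Σσ_ij = 6.2433 + 2 × 2.2906 = 10.8245
α = (3/2)·(1 − 6.2433/10.8245) = 0.635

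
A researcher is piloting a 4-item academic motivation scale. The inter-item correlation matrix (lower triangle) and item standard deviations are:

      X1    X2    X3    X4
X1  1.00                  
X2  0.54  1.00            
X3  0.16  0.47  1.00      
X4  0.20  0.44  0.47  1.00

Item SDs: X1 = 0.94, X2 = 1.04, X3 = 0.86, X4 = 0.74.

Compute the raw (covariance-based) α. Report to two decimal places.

Σσ²ᵢ = 0.94² + 1.04² + 0.86² + 0.74² = 3.2524
Covariances σ_ij = r_ij · s_i · s_j:
  σ(X1,X2) = 0.54 × 0.94 × 1.04 = 0.5279
  σ(X1,X3) = 0.16 × 0.94 × 0.86 = 0.1293
  σ(X1,X4) = 0.20 × 0.94 × 0.74 = 0.1391
  σ(X2,X3) = 0.47 × 1.04 × 0.86 = 0.4204
  σ(X2,X4) = 0.44 × 1.04 × 0.74 = 0.3386
  σ(X3,X4) = 0.47 × 0.86 × 0.74 = 0.2991
σ²_T = Σσ²ᵢ + 2·Σσ_ij = 3.2524 + 2 × 1.8544 = 6.9612
α = (4/3)·(1 − 3.2524/6.9612) = 0.71

α = 0.71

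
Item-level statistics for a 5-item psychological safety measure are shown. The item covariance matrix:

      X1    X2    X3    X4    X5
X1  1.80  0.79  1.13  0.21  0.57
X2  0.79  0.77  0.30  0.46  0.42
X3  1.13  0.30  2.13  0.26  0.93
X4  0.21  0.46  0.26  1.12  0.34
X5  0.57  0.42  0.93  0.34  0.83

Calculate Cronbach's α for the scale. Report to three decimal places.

α = 0.774

ΣVar(i) = 1.80 + 0.77 + 2.13 + 1.12 + 0.83 = 6.65
Sum of the distinct covariances = 5.41
σ²_T = 6.65 + 2 × 5.41 = 17.47
α = (k/(k−1))·(1 − ΣVar(i)/σ²_T) = (5/4)·(1 − 6.65/17.47) = 0.774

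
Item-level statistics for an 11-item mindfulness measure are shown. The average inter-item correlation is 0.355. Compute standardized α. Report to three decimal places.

α = 0.858

Standardized α = k·r̄ / (1 + (k−1)·r̄) = 11 × 0.355 / (1 + 10 × 0.355)
  = 3.9050 / 4.5500 = 0.858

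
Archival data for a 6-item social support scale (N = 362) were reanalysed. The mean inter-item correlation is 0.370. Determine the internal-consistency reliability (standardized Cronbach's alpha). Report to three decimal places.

Standardized α = k·r̄ / (1 + (k−1)·r̄) = 6 × 0.370 / (1 + 5 × 0.370)
  = 2.2200 / 2.8500 = 0.779

standardized Cronbach's alpha = 0.779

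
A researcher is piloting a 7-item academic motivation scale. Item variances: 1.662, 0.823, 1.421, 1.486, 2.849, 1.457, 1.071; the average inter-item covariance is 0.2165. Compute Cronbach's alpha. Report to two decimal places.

α = 0.53

Σσ²ᵢ = 1.662 + 0.823 + 1.421 + 1.486 + 2.849 + 1.457 + 1.071 = 10.769
Sum of the 21 distinct covariances = 21 × 0.2165 = 4.5465
Var(T) = Σσ²ᵢ + 2·Σcov = 10.769 + 2 × 4.5465 = 19.8620
α = (7/6)·(1 − 10.769/19.8620) = 0.53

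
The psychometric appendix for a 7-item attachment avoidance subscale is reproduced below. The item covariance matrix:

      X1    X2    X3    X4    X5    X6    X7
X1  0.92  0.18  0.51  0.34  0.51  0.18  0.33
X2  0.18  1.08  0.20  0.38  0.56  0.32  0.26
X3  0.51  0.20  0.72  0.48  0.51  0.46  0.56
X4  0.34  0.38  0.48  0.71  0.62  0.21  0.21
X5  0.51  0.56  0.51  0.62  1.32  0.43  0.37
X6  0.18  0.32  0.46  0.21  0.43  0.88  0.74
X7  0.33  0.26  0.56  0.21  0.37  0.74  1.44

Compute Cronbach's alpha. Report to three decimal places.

sum of item variances = 0.92 + 1.08 + 0.72 + 0.71 + 1.32 + 0.88 + 1.44 = 7.07
Sum of off-diagonal covariances = 8.36
Var(T) = 7.07 + 2 × 8.36 = 23.79
α = (k/(k−1))·(1 − sum of item variances/Var(T)) = (7/6)·(1 − 7.07/23.79) = 0.820

Cronbach's alpha = 0.820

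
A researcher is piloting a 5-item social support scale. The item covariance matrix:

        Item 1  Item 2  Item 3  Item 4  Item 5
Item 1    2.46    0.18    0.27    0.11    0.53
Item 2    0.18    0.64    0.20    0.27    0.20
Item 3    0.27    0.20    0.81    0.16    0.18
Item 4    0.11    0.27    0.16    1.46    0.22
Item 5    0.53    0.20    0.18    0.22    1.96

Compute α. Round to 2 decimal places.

α = 0.48

Σσᵢ² = 2.46 + 0.64 + 0.81 + 1.46 + 1.96 = 7.33
Sum of the distinct covariances = 2.32
σ²_total = 7.33 + 2 × 2.32 = 11.97
α = (k/(k−1))·(1 − Σσᵢ²/σ²_total) = (5/4)·(1 − 7.33/11.97) = 0.48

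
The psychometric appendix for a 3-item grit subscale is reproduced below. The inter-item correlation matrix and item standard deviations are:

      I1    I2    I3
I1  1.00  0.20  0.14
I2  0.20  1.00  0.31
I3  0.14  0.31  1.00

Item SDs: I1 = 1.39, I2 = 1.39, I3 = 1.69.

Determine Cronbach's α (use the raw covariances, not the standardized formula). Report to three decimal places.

Σσ²ᵢ = 1.39² + 1.39² + 1.69² = 6.7203
Covariances σ_ij = r_ij · s_i · s_j:
  σ(I1,I2) = 0.20 × 1.39 × 1.39 = 0.3864
  σ(I1,I3) = 0.14 × 1.39 × 1.69 = 0.3289
  σ(I2,I3) = 0.31 × 1.39 × 1.69 = 0.7282
σ²_T = Σσ²ᵢ + 2·Σσ_ij = 6.7203 + 2 × 1.4435 = 9.6073
α = (3/2)·(1 − 6.7203/9.6073) = 0.451

Cronbach's α = 0.451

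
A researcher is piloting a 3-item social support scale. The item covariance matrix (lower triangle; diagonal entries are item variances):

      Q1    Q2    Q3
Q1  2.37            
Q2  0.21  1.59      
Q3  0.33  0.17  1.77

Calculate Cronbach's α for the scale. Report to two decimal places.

Cronbach's α = 0.30

Σσ²ᵢ = 2.37 + 1.59 + 1.77 = 5.73
Σ_{i<j} σ_ij = 0.71
σ²_T = 5.73 + 2 × 0.71 = 7.15
α = (k/(k−1))·(1 − Σσ²ᵢ/σ²_T) = (3/2)·(1 − 5.73/7.15) = 0.30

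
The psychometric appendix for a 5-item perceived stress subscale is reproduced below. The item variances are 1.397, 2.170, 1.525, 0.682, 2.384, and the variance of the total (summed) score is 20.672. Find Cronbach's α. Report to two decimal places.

Cronbach's α = 0.76

sum of item variances = 1.397 + 2.170 + 1.525 + 0.682 + 2.384 = 8.158
α = (k/(k−1))·(1 − sum of item variances/total variance) = (5/4)·(1 − 8.158/20.672) = 0.76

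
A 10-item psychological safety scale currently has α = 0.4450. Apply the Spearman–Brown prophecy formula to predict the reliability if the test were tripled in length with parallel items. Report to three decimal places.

Length factor m = 3
α' = m·α / (1 + (m−1)·α)
   = 3 × 0.4450 / (1 + (3 − 1) × 0.4450)
   = 1.3350 / 1.8900 = 0.706

predicted reliability = 0.706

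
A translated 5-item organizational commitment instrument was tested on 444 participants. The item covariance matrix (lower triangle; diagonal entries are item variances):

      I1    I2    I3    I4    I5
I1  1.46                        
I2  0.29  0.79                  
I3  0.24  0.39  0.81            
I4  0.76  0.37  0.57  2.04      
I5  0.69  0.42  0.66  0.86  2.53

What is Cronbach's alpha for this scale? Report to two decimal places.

Σσ²ᵢ = 1.46 + 0.79 + 0.81 + 2.04 + 2.53 = 7.63
Sum of the distinct covariances = 5.25
total variance = 7.63 + 2 × 5.25 = 18.13
α = (k/(k−1))·(1 − Σσ²ᵢ/total variance) = (5/4)·(1 − 7.63/18.13) = 0.72

α = 0.72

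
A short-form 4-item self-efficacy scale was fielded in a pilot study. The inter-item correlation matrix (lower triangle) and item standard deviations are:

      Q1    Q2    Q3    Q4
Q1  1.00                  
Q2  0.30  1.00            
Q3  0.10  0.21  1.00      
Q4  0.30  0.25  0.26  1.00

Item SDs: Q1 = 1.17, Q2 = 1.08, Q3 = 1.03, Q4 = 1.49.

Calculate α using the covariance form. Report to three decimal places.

Σσ²ᵢ = 1.17² + 1.08² + 1.03² + 1.49² = 5.8163
Covariances σ_ij = r_ij · s_i · s_j:
  σ(Q1,Q2) = 0.30 × 1.17 × 1.08 = 0.3791
  σ(Q1,Q3) = 0.10 × 1.17 × 1.03 = 0.1205
  σ(Q1,Q4) = 0.30 × 1.17 × 1.49 = 0.5230
  σ(Q2,Q3) = 0.21 × 1.08 × 1.03 = 0.2336
  σ(Q2,Q4) = 0.25 × 1.08 × 1.49 = 0.4023
  σ(Q3,Q4) = 0.26 × 1.03 × 1.49 = 0.3990
σ²_T = Σσ²ᵢ + 2·Σσ_ij = 5.8163 + 2 × 2.0575 = 9.9313
α = (4/3)·(1 − 5.8163/9.9313) = 0.552

α = 0.552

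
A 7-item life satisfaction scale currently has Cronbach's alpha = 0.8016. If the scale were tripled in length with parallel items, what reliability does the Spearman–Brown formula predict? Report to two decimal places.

predicted reliability = 0.92

Length factor m = 3
α' = m·α / (1 + (m−1)·α)
   = 3 × 0.8016 / (1 + (3 − 1) × 0.8016)
   = 2.4048 / 2.6032 = 0.92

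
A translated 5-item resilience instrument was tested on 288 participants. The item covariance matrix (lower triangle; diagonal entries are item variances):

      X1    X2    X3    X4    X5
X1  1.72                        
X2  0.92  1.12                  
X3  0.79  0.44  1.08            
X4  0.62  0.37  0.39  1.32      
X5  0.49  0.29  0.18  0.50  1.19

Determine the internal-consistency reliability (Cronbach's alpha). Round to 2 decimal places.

Cronbach's alpha = 0.76

ΣVar(i) = 1.72 + 1.12 + 1.08 + 1.32 + 1.19 = 6.43
Sum of the distinct covariances = 4.99
Var(T) = 6.43 + 2 × 4.99 = 16.41
α = (k/(k−1))·(1 − ΣVar(i)/Var(T)) = (5/4)·(1 − 6.43/16.41) = 0.76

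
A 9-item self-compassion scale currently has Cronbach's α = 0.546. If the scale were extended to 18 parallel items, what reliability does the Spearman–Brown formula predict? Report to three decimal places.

Length factor m = 18/9 = 2.0000
α' = m·α / (1 + (m−1)·α)
   = 18/9 × 0.546 / (1 + (18/9 − 1) × 0.546)
   = 1.0920 / 1.5460 = 0.706

predicted reliability = 0.706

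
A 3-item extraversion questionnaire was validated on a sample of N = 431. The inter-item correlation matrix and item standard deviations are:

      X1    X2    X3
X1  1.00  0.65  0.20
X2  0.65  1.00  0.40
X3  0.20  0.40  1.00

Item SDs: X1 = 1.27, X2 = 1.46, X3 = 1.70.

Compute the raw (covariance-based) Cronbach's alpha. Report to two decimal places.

Cronbach's alpha = 0.66

Σσ²ᵢ = 1.27² + 1.46² + 1.70² = 6.6345
Covariances σ_ij = r_ij · s_i · s_j:
  σ(X1,X2) = 0.65 × 1.27 × 1.46 = 1.2052
  σ(X1,X3) = 0.20 × 1.27 × 1.70 = 0.4318
  σ(X2,X3) = 0.40 × 1.46 × 1.70 = 0.9928
σ²_T = Σσ²ᵢ + 2·Σσ_ij = 6.6345 + 2 × 2.6298 = 11.8941
α = (3/2)·(1 − 6.6345/11.8941) = 0.66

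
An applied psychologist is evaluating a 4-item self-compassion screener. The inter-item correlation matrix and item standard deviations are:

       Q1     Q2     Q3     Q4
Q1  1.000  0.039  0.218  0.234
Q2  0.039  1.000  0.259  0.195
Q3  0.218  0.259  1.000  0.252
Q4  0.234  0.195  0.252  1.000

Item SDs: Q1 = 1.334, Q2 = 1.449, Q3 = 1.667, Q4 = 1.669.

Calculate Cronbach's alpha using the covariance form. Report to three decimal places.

Σσ²ᵢ = 1.334² + 1.449² + 1.667² + 1.669² = 9.4436
Covariances σ_ij = r_ij · s_i · s_j:
  σ(Q1,Q2) = 0.039 × 1.334 × 1.449 = 0.0754
  σ(Q1,Q3) = 0.218 × 1.334 × 1.667 = 0.4848
  σ(Q1,Q4) = 0.234 × 1.334 × 1.669 = 0.5210
  σ(Q2,Q3) = 0.259 × 1.449 × 1.667 = 0.6256
  σ(Q2,Q4) = 0.195 × 1.449 × 1.669 = 0.4716
  σ(Q3,Q4) = 0.252 × 1.667 × 1.669 = 0.7011
σ²_T = Σσ²ᵢ + 2·Σσ_ij = 9.4436 + 2 × 2.8795 = 15.2026
α = (4/3)·(1 − 9.4436/15.2026) = 0.505

Cronbach's alpha = 0.505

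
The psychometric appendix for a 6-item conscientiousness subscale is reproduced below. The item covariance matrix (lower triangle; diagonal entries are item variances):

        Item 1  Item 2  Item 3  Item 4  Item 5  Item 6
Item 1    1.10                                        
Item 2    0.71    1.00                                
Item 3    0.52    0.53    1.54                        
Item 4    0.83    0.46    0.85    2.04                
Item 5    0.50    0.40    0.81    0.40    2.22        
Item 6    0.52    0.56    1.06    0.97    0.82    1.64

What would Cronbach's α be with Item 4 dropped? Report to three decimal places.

Cronbach's α = 0.790

Remaining items: Item 1, Item 2, Item 3, Item 5, Item 6 (k = 5).
sum of item variances = 1.10 + 1.00 + 1.54 + 2.22 + 1.64 = 7.50
σ²_T = 7.50 + 2 × 6.43 = 20.36
α (item deleted) = (5/4)·(1 − 7.50/20.36) = 0.790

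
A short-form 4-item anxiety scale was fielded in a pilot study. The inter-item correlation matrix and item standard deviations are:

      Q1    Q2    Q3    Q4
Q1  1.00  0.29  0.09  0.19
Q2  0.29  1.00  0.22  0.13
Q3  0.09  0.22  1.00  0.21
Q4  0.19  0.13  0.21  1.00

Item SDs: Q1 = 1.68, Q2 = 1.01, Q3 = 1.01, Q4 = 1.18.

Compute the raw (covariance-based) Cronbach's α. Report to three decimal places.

Σσ²ᵢ = 1.68² + 1.01² + 1.01² + 1.18² = 6.2550
Covariances σ_ij = r_ij · s_i · s_j:
  σ(Q1,Q2) = 0.29 × 1.68 × 1.01 = 0.4921
  σ(Q1,Q3) = 0.09 × 1.68 × 1.01 = 0.1527
  σ(Q1,Q4) = 0.19 × 1.68 × 1.18 = 0.3767
  σ(Q2,Q3) = 0.22 × 1.01 × 1.01 = 0.2244
  σ(Q2,Q4) = 0.13 × 1.01 × 1.18 = 0.1549
  σ(Q3,Q4) = 0.21 × 1.01 × 1.18 = 0.2503
σ²_T = Σσ²ᵢ + 2·Σσ_ij = 6.2550 + 2 × 1.6511 = 9.5572
α = (4/3)·(1 − 6.2550/9.5572) = 0.461

Cronbach's α = 0.461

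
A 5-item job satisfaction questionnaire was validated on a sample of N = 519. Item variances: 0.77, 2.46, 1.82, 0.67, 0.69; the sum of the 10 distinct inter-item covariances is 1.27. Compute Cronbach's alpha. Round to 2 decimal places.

Cronbach's alpha = 0.35

Σσᵢ² = 0.77 + 2.46 + 1.82 + 0.67 + 0.69 = 6.41
Sum of distinct covariances = 1.27
σ²_T = Σσᵢ² + 2·Σcov = 6.41 + 2 × 1.27 = 8.95
α = (5/4)·(1 − 6.41/8.95) = 0.35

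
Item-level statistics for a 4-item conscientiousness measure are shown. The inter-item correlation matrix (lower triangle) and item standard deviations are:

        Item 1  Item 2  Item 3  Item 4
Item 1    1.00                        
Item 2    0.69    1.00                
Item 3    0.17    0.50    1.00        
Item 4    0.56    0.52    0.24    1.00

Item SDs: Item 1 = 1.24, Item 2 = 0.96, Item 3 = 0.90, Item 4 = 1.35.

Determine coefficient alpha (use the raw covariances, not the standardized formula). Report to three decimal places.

Σσ²ᵢ = 1.24² + 0.96² + 0.90² + 1.35² = 5.0917
Covariances σ_ij = r_ij · s_i · s_j:
  σ(Item 1,Item 2) = 0.69 × 1.24 × 0.96 = 0.8214
  σ(Item 1,Item 3) = 0.17 × 1.24 × 0.90 = 0.1897
  σ(Item 1,Item 4) = 0.56 × 1.24 × 1.35 = 0.9374
  σ(Item 2,Item 3) = 0.50 × 0.96 × 0.90 = 0.4320
  σ(Item 2,Item 4) = 0.52 × 0.96 × 1.35 = 0.6739
  σ(Item 3,Item 4) = 0.24 × 0.90 × 1.35 = 0.2916
σ²_T = Σσ²ᵢ + 2·Σσ_ij = 5.0917 + 2 × 3.3460 = 11.7837
α = (4/3)·(1 − 5.0917/11.7837) = 0.757

coefficient alpha = 0.757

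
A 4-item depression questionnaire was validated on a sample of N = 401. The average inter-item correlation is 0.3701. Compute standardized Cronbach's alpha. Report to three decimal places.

standardized Cronbach's alpha = 0.702

Standardized α = k·r̄ / (1 + (k−1)·r̄) = 4 × 0.3701 / (1 + 3 × 0.3701)
  = 1.4804 / 2.1103 = 0.702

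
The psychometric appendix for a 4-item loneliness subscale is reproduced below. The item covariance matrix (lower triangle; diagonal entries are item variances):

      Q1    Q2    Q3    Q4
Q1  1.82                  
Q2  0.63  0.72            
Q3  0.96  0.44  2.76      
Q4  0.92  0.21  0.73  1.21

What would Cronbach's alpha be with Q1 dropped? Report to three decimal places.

Cronbach's alpha = 0.556

Remaining items: Q2, Q3, Q4 (k = 3).
ΣVar(i) = 0.72 + 2.76 + 1.21 = 4.69
Var(T) = 4.69 + 2 × 1.38 = 7.45
α (item deleted) = (3/2)·(1 − 4.69/7.45) = 0.556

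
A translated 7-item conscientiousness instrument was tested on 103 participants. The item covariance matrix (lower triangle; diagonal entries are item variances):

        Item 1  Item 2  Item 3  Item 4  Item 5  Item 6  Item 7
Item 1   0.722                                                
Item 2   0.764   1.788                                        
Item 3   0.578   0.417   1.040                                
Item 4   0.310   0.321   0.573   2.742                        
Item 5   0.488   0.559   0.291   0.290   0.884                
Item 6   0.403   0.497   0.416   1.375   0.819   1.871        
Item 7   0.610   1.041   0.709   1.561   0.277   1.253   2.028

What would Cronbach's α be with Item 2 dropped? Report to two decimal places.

α = 0.82

Remaining items: Item 1, Item 3, Item 4, Item 5, Item 6, Item 7 (k = 6).
sum of item variances = 0.722 + 1.040 + 2.742 + 0.884 + 1.871 + 2.028 = 9.287
σ²_total = 9.287 + 2 × 9.953 = 29.193
α (item deleted) = (6/5)·(1 − 9.287/29.193) = 0.82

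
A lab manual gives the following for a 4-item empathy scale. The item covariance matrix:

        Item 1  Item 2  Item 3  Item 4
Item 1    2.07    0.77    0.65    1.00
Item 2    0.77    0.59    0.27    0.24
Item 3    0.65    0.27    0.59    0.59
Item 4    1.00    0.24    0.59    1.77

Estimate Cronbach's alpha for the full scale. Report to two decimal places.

Cronbach's alpha = 0.78

sum of item variances = 2.07 + 0.59 + 0.59 + 1.77 = 5.02
Σ_{i<j} σ_ij = 3.52
Var(T) = 5.02 + 2 × 3.52 = 12.06
α = (k/(k−1))·(1 − sum of item variances/Var(T)) = (4/3)·(1 − 5.02/12.06) = 0.78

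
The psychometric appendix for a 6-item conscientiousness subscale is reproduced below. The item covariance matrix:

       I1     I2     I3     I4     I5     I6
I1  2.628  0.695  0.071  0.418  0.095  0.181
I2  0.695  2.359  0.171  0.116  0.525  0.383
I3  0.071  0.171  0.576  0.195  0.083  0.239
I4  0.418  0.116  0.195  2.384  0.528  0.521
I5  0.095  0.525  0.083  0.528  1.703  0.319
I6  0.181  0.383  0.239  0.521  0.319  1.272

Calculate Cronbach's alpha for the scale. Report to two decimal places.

Σσᵢ² = 2.628 + 2.359 + 0.576 + 2.384 + 1.703 + 1.272 = 10.922
Σ_{i<j} σ_ij = 4.540
σ²_T = 10.922 + 2 × 4.540 = 20.002
α = (k/(k−1))·(1 − Σσᵢ²/σ²_T) = (6/5)·(1 − 10.922/20.002) = 0.54

α = 0.54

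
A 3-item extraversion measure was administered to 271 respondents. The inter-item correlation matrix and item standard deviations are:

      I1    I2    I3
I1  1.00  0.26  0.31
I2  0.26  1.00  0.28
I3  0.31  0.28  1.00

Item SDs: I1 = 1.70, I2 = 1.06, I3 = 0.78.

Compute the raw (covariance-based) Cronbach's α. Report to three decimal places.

α = 0.487

Σσ²ᵢ = 1.70² + 1.06² + 0.78² = 4.6220
Covariances σ_ij = r_ij · s_i · s_j:
  σ(I1,I2) = 0.26 × 1.70 × 1.06 = 0.4685
  σ(I1,I3) = 0.31 × 1.70 × 0.78 = 0.4111
  σ(I2,I3) = 0.28 × 1.06 × 0.78 = 0.2315
σ²_T = Σσ²ᵢ + 2·Σσ_ij = 4.6220 + 2 × 1.1111 = 6.8442
α = (3/2)·(1 − 4.6220/6.8442) = 0.487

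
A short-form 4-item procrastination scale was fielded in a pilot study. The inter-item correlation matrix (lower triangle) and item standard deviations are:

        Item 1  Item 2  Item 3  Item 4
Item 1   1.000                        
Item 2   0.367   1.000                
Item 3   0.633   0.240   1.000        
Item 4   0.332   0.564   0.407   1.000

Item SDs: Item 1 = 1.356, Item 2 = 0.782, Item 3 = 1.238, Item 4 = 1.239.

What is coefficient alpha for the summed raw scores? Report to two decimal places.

coefficient alpha = 0.74

Σσ²ᵢ = 1.356² + 0.782² + 1.238² + 1.239² = 5.5180
Covariances σ_ij = r_ij · s_i · s_j:
  σ(Item 1,Item 2) = 0.367 × 1.356 × 0.782 = 0.3892
  σ(Item 1,Item 3) = 0.633 × 1.356 × 1.238 = 1.0626
  σ(Item 1,Item 4) = 0.332 × 1.356 × 1.239 = 0.5578
  σ(Item 2,Item 3) = 0.240 × 0.782 × 1.238 = 0.2323
  σ(Item 2,Item 4) = 0.564 × 0.782 × 1.239 = 0.5465
  σ(Item 3,Item 4) = 0.407 × 1.238 × 1.239 = 0.6243
σ²_T = Σσ²ᵢ + 2·Σσ_ij = 5.5180 + 2 × 3.4127 = 12.3434
α = (4/3)·(1 − 5.5180/12.3434) = 0.74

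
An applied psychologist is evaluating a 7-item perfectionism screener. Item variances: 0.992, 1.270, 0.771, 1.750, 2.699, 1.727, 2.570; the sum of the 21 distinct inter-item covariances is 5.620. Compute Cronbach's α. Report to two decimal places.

Σσ²ᵢ = 0.992 + 1.270 + 0.771 + 1.750 + 2.699 + 1.727 + 2.570 = 11.779
Sum of distinct covariances = 5.620
σ²_total = Σσ²ᵢ + 2·Σcov = 11.779 + 2 × 5.620 = 23.019
α = (7/6)·(1 − 11.779/23.019) = 0.57

Cronbach's α = 0.57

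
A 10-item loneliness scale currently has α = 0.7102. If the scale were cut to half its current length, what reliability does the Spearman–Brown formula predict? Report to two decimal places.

Length factor m = 1/2
α' = m·α / (1 − (1−m)·α)
   = 1/2 × 0.7102 / (1 − (1 − 1/2) × 0.7102)
   = 0.3551 / 0.6449 = 0.55

predicted reliability = 0.55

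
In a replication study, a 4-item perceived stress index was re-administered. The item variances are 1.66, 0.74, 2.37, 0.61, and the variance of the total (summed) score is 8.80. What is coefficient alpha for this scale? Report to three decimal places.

Σσ²ᵢ = 1.66 + 0.74 + 2.37 + 0.61 = 5.38
α = (k/(k−1))·(1 − Σσ²ᵢ/σ²_total) = (4/3)·(1 − 5.38/8.80) = 0.518

α = 0.518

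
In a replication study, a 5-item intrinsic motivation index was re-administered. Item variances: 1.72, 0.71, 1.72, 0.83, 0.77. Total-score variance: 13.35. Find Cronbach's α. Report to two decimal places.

ΣVar(i) = 1.72 + 0.71 + 1.72 + 0.83 + 0.77 = 5.75
α = (k/(k−1))·(1 − ΣVar(i)/total variance) = (5/4)·(1 − 5.75/13.35) = 0.71

α = 0.71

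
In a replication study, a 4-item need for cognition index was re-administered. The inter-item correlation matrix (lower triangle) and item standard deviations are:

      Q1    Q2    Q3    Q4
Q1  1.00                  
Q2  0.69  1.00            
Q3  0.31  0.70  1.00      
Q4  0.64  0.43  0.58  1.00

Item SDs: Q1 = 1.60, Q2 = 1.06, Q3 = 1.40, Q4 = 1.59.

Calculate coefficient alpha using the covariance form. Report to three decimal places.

Σσ²ᵢ = 1.60² + 1.06² + 1.40² + 1.59² = 8.1717
Covariances σ_ij = r_ij · s_i · s_j:
  σ(Q1,Q2) = 0.69 × 1.60 × 1.06 = 1.1702
  σ(Q1,Q3) = 0.31 × 1.60 × 1.40 = 0.6944
  σ(Q1,Q4) = 0.64 × 1.60 × 1.59 = 1.6282
  σ(Q2,Q3) = 0.70 × 1.06 × 1.40 = 1.0388
  σ(Q2,Q4) = 0.43 × 1.06 × 1.59 = 0.7247
  σ(Q3,Q4) = 0.58 × 1.40 × 1.59 = 1.2911
σ²_T = Σσ²ᵢ + 2·Σσ_ij = 8.1717 + 2 × 6.5474 = 21.2665
α = (4/3)·(1 − 8.1717/21.2665) = 0.821

coefficient alpha = 0.821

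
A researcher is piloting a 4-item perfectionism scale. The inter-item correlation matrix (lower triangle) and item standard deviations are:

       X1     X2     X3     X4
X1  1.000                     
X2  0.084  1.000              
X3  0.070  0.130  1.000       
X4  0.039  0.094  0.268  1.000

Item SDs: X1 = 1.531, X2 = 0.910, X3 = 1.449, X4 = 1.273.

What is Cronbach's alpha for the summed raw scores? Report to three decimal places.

Σσ²ᵢ = 1.531² + 0.910² + 1.449² + 1.273² = 6.8922
Covariances σ_ij = r_ij · s_i · s_j:
  σ(X1,X2) = 0.084 × 1.531 × 0.910 = 0.1170
  σ(X1,X3) = 0.070 × 1.531 × 1.449 = 0.1553
  σ(X1,X4) = 0.039 × 1.531 × 1.273 = 0.0760
  σ(X2,X3) = 0.130 × 0.910 × 1.449 = 0.1714
  σ(X2,X4) = 0.094 × 0.910 × 1.273 = 0.1089
  σ(X3,X4) = 0.268 × 1.449 × 1.273 = 0.4943
σ²_T = Σσ²ᵢ + 2·Σσ_ij = 6.8922 + 2 × 1.1229 = 9.1380
α = (4/3)·(1 − 6.8922/9.1380) = 0.328

α = 0.328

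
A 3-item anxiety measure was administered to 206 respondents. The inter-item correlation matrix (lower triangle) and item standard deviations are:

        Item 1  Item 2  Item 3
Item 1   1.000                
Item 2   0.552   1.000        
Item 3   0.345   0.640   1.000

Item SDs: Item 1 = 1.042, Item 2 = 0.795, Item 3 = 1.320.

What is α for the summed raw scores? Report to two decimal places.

Σσ²ᵢ = 1.042² + 0.795² + 1.320² = 3.4602
Covariances σ_ij = r_ij · s_i · s_j:
  σ(Item 1,Item 2) = 0.552 × 1.042 × 0.795 = 0.4573
  σ(Item 1,Item 3) = 0.345 × 1.042 × 1.320 = 0.4745
  σ(Item 2,Item 3) = 0.640 × 0.795 × 1.320 = 0.6716
σ²_T = Σσ²ᵢ + 2·Σσ_ij = 3.4602 + 2 × 1.6034 = 6.6670
α = (3/2)·(1 − 3.4602/6.6670) = 0.72

α = 0.72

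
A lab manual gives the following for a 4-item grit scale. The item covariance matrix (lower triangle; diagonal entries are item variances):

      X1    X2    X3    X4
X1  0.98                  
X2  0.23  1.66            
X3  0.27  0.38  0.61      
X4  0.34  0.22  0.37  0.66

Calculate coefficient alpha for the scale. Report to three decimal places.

α = 0.641

ΣVar(i) = 0.98 + 1.66 + 0.61 + 0.66 = 3.91
Sum of the distinct covariances = 1.81
σ²_total = 3.91 + 2 × 1.81 = 7.53
α = (k/(k−1))·(1 − ΣVar(i)/σ²_total) = (4/3)·(1 − 3.91/7.53) = 0.641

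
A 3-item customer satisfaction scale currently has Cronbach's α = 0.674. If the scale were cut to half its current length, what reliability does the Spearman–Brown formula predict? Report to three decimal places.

Length factor m = 1/2
α' = m·α / (1 − (1−m)·α)
   = 1/2 × 0.674 / (1 − (1 − 1/2) × 0.674)
   = 0.3370 / 0.6630 = 0.508

predicted reliability = 0.508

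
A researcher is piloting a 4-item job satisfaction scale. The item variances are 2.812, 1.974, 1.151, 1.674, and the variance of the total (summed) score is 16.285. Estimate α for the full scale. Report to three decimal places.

α = 0.710

sum of item variances = 2.812 + 1.974 + 1.151 + 1.674 = 7.611
α = (k/(k−1))·(1 − sum of item variances/σ²_T) = (4/3)·(1 − 7.611/16.285) = 0.710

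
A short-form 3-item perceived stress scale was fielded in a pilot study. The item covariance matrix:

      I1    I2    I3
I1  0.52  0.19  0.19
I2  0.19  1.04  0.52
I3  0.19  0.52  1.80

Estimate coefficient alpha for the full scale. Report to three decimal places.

α = 0.523

Σσ²ᵢ = 0.52 + 1.04 + 1.80 = 3.36
Σ_{i<j} σ_ij = 0.90
total variance = 3.36 + 2 × 0.90 = 5.16
α = (k/(k−1))·(1 − Σσ²ᵢ/total variance) = (3/2)·(1 − 3.36/5.16) = 0.523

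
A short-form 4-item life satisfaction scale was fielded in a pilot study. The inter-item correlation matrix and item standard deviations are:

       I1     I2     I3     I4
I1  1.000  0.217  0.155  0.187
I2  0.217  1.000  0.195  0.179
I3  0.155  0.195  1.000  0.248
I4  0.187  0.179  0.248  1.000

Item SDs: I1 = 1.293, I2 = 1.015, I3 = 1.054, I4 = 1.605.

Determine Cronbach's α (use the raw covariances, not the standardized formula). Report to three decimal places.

α = 0.481

Σσ²ᵢ = 1.293² + 1.015² + 1.054² + 1.605² = 6.3890
Covariances σ_ij = r_ij · s_i · s_j:
  σ(I1,I2) = 0.217 × 1.293 × 1.015 = 0.2848
  σ(I1,I3) = 0.155 × 1.293 × 1.054 = 0.2112
  σ(I1,I4) = 0.187 × 1.293 × 1.605 = 0.3881
  σ(I2,I3) = 0.195 × 1.015 × 1.054 = 0.2086
  σ(I2,I4) = 0.179 × 1.015 × 1.605 = 0.2916
  σ(I3,I4) = 0.248 × 1.054 × 1.605 = 0.4195
σ²_T = Σσ²ᵢ + 2·Σσ_ij = 6.3890 + 2 × 1.8038 = 9.9966
α = (4/3)·(1 − 6.3890/9.9966) = 0.481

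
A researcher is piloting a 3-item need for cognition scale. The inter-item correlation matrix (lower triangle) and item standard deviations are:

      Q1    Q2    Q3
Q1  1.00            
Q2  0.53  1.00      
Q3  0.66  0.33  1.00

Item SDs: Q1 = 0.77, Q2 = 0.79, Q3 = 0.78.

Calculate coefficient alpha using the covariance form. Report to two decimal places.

Σσ²ᵢ = 0.77² + 0.79² + 0.78² = 1.8254
Covariances σ_ij = r_ij · s_i · s_j:
  σ(Q1,Q2) = 0.53 × 0.77 × 0.79 = 0.3224
  σ(Q1,Q3) = 0.66 × 0.77 × 0.78 = 0.3964
  σ(Q2,Q3) = 0.33 × 0.79 × 0.78 = 0.2033
σ²_T = Σσ²ᵢ + 2·Σσ_ij = 1.8254 + 2 × 0.9221 = 3.6696
α = (3/2)·(1 − 1.8254/3.6696) = 0.75

α = 0.75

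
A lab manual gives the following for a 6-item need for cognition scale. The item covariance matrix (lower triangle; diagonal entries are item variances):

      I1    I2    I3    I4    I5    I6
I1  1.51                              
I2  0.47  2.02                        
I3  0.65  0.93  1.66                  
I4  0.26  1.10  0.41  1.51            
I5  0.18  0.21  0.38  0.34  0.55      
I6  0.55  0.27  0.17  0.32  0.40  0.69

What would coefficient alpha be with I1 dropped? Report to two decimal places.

coefficient alpha = 0.73

Remaining items: I2, I3, I4, I5, I6 (k = 5).
Σσᵢ² = 2.02 + 1.66 + 1.51 + 0.55 + 0.69 = 6.43
σ²_total = 6.43 + 2 × 4.53 = 15.49
α (item deleted) = (5/4)·(1 − 6.43/15.49) = 0.73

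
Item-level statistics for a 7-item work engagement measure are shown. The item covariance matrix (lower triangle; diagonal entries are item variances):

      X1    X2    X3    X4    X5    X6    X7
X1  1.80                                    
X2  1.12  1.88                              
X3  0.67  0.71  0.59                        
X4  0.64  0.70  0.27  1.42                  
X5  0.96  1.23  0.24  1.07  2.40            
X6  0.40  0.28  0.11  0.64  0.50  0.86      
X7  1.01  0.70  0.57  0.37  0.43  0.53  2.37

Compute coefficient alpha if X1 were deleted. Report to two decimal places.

coefficient alpha = 0.76

Remaining items: X2, X3, X4, X5, X6, X7 (k = 6).
ΣVar(i) = 1.88 + 0.59 + 1.42 + 2.40 + 0.86 + 2.37 = 9.52
σ²_T = 9.52 + 2 × 8.35 = 26.22
α (item deleted) = (6/5)·(1 − 9.52/26.22) = 0.76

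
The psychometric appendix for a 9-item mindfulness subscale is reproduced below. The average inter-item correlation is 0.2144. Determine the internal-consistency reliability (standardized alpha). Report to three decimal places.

standardized alpha = 0.711

Standardized α = k·r̄ / (1 + (k−1)·r̄) = 9 × 0.2144 / (1 + 8 × 0.2144)
  = 1.9296 / 2.7152 = 0.711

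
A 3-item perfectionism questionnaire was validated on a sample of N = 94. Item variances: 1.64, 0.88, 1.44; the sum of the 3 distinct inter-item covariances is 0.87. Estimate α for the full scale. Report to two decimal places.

α = 0.46

Σσ²ᵢ = 1.64 + 0.88 + 1.44 = 3.96
Sum of distinct covariances = 0.87
total variance = Σσ²ᵢ + 2·Σcov = 3.96 + 2 × 0.87 = 5.70
α = (3/2)·(1 − 3.96/5.70) = 0.46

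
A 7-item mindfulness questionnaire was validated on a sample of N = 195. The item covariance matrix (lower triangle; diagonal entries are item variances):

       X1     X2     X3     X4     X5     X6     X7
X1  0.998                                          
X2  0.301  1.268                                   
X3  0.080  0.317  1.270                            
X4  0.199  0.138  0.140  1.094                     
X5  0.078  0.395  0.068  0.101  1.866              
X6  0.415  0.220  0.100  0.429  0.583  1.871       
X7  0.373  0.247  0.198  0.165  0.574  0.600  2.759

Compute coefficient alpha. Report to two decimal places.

coefficient alpha = 0.59

Σσ²ᵢ = 0.998 + 1.268 + 1.270 + 1.094 + 1.866 + 1.871 + 2.759 = 11.126
Sum of the distinct covariances = 5.721
Var(T) = 11.126 + 2 × 5.721 = 22.568
α = (k/(k−1))·(1 − Σσ²ᵢ/Var(T)) = (7/6)·(1 − 11.126/22.568) = 0.59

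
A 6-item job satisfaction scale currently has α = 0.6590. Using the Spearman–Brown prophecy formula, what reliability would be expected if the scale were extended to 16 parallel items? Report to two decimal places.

Length factor m = 16/6 = 2.6667
α' = m·α / (1 + (m−1)·α)
   = 16/6 × 0.6590 / (1 + (16/6 − 1) × 0.6590)
   = 1.7573 / 2.0983 = 0.84

predicted reliability = 0.84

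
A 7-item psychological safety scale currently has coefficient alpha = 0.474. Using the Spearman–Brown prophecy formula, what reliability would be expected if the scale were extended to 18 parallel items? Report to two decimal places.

predicted reliability = 0.70

Length factor m = 18/7 = 2.5714
α' = m·α / (1 + (m−1)·α)
   = 18/7 × 0.474 / (1 + (18/7 − 1) × 0.474)
   = 1.2189 / 1.7449 = 0.70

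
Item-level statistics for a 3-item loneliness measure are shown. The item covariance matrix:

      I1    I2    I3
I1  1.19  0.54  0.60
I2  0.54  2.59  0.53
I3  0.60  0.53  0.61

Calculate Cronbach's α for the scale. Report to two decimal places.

Cronbach's α = 0.65

Σσ²ᵢ = 1.19 + 2.59 + 0.61 = 4.39
Sum of off-diagonal covariances = 1.67
total variance = 4.39 + 2 × 1.67 = 7.73
α = (k/(k−1))·(1 − Σσ²ᵢ/total variance) = (3/2)·(1 − 4.39/7.73) = 0.65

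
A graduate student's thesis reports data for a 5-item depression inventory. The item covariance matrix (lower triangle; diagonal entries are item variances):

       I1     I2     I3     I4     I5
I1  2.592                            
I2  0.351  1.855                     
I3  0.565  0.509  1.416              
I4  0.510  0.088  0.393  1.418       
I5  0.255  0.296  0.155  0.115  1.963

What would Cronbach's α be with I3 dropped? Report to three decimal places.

Remaining items: I1, I2, I4, I5 (k = 4).
sum of item variances = 2.592 + 1.855 + 1.418 + 1.963 = 7.828
Var(T) = 7.828 + 2 × 1.615 = 11.058
α (item deleted) = (4/3)·(1 − 7.828/11.058) = 0.389

Cronbach's α = 0.389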